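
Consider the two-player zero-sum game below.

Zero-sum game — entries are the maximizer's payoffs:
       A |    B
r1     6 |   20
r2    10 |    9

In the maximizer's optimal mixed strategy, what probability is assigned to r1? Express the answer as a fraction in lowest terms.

1/15

Row minima are 6 and 9, so the maximizer's maximin is 9; column maxima are 10 and 20, so the minimizer's minimax is 10. These differ, so the equilibrium is in mixed strategies.
Let the maximizer play r1 with probability p. The minimizer is indifferent when 6p + 10(1−p) = 20p + 9(1−p), giving p = 1/15.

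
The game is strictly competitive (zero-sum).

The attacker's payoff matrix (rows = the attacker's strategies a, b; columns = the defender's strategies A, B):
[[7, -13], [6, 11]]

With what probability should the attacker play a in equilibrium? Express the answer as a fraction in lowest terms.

1/5

Row minima are -13 and 6, so the attacker's maximin is 6; column maxima are 7 and 11, so the defender's minimax is 7. These differ, so the equilibrium is in mixed strategies.
Let the attacker play a with probability p. The defender is indifferent when 7p + 6(1−p) = −13p + 11(1−p), giving p = 1/5.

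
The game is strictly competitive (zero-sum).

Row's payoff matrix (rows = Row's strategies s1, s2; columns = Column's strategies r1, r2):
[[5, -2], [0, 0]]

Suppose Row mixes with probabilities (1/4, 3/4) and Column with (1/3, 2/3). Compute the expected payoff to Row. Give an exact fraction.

Against (1/3, 2/3), each row's expected payoff is s1: 1/3; s2: 0.
Taking the (1/4, 3/4)-weighted average: (1/4)·(1/3) + (3/4)·(0) = 1/12.

1/12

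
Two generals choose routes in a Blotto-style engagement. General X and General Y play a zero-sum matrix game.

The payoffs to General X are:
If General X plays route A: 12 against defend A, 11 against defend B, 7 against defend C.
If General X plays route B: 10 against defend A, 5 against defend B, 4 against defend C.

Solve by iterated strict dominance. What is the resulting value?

Row route B is strictly dominated by row route A (12>10, 11>5, 7>4); eliminate route B.
Column defend B is strictly dominated by defend C for General Y (7<11); eliminate defend B.
Column defend A is strictly dominated by defend C for General Y (7<12); eliminate defend A.
Only (route A, defend C) remains, with payoff 7.

7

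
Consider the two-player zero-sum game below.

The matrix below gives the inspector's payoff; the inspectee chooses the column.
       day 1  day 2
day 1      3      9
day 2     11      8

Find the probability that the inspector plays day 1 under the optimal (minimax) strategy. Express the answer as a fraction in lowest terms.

1/3

Row minima are 3 and 8, so the inspector's maximin is 8; column maxima are 11 and 9, so the inspectee's minimax is 9. These differ, so the equilibrium is in mixed strategies.
Let the inspector play day 1 with probability p. The inspectee is indifferent when 3p + 11(1−p) = 9p + 8(1−p), giving p = 1/3.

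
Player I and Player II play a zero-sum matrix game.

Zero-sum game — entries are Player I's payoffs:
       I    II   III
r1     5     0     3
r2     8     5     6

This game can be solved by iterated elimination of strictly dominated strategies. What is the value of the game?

5

Row r1 is strictly dominated by row r2 (8>5, 5>0, 6>3); eliminate r1.
Column III is strictly dominated by II for Player II (5<6); eliminate III.
Column I is strictly dominated by II for Player II (5<8); eliminate I.
Only (r2, II) remains, with payoff 5.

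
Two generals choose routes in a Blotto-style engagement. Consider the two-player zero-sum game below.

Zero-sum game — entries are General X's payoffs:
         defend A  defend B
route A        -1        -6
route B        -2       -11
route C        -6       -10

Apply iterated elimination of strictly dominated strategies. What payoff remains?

-6

Row route C is strictly dominated by row route A (-1>-6, -6>-10); eliminate route C.
Row route B is strictly dominated by row route A (-1>-2, -6>-11); eliminate route B.
Column defend A is strictly dominated by defend B for General Y (-6<-1); eliminate defend A.
Only (route A, defend B) remains, with payoff -6.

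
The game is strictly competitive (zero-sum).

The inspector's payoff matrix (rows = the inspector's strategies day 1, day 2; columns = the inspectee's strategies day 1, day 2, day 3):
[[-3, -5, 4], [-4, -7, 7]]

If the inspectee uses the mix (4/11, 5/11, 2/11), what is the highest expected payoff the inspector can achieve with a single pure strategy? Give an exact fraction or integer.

-29/11

day 1: (-3)·(4/11) + (-5)·(5/11) + (4)·(2/11) = -29/11.
day 2: (-4)·(4/11) + (-7)·(5/11) + (7)·(2/11) = -37/11.
The best pure response is day 1 with expected payoff -29/11.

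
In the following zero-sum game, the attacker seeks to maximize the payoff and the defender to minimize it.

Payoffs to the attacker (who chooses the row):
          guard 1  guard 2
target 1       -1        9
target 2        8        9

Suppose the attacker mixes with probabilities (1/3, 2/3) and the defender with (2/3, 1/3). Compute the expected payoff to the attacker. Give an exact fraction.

Against (2/3, 1/3), each row's expected payoff is target 1: 7/3; target 2: 25/3.
Taking the (1/3, 2/3)-weighted average: (1/3)·(7/3) + (2/3)·(25/3) = 19/3.

19/3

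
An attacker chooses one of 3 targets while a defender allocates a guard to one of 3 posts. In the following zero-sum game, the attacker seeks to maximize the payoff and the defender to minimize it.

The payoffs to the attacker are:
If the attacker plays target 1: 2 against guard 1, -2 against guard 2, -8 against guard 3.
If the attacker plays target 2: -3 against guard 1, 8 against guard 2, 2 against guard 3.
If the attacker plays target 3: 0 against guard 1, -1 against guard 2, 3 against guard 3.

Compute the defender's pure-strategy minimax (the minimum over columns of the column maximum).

The worst case (largest entry) in each column is guard 1: 2, guard 2: 8, guard 3: 3.
The best (smallest) of these is 2.

2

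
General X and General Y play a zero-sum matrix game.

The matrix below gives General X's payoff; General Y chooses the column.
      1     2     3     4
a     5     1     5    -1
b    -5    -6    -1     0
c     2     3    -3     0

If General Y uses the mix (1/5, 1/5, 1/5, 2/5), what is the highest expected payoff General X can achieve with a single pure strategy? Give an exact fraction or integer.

9/5

a: (5)·(1/5) + (1)·(1/5) + (5)·(1/5) + (-1)·(2/5) = 9/5.
b: (-5)·(1/5) + (-6)·(1/5) + (-1)·(1/5) + (0)·(2/5) = -12/5.
c: (2)·(1/5) + (3)·(1/5) + (-3)·(1/5) + (0)·(2/5) = 2/5.
The best pure response is a with expected payoff 9/5.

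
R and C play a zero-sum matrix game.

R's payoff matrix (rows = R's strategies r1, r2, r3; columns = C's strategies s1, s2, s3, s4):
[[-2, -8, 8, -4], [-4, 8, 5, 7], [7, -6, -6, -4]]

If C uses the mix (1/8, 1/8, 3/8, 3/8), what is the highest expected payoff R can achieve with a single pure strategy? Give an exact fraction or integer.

r1: (-2)·(1/8) + (-8)·(1/8) + (8)·(3/8) + (-4)·(3/8) = 1/4.
r2: (-4)·(1/8) + (8)·(1/8) + (5)·(3/8) + (7)·(3/8) = 5.
r3: (7)·(1/8) + (-6)·(1/8) + (-6)·(3/8) + (-4)·(3/8) = -29/8.
The best pure response is r2 with expected payoff 5.

5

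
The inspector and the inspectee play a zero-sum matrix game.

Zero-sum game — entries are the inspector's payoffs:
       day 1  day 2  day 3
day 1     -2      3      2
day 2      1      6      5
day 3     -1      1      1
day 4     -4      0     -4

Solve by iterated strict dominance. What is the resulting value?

1

Row day 3 is strictly dominated by row day 2 (1>-1, 6>1, 5>1); eliminate day 3.
Row day 1 is strictly dominated by row day 2 (1>-2, 6>3, 5>2); eliminate day 1.
Column day 2 is strictly dominated by day 1 for the inspectee (1<6, -4<0); eliminate day 2.
Row day 4 is strictly dominated by row day 2 (1>-4, 5>-4); eliminate day 4.
Column day 3 is strictly dominated by day 1 for the inspectee (1<5); eliminate day 3.
Only (day 2, day 1) remains, with payoff 1.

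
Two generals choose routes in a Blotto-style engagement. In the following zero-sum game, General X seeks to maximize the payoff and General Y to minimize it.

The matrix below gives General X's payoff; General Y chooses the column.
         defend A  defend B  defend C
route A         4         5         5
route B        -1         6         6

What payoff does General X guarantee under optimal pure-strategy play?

4

Row minima: 4, -1 → General X's maximin is 4.
Column maxima: 4, 6, 6 → General Y's minimax is 4.
They coincide at (route A, defend A), so the value is 4.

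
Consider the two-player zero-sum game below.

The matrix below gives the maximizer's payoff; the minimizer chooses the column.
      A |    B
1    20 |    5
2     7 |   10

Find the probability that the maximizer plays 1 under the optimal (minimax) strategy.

1/6

Row minima are 5 and 7, so the maximizer's maximin is 7; column maxima are 20 and 10, so the minimizer's minimax is 10. These differ, so the equilibrium is in mixed strategies.
Let the maximizer play 1 with probability p. The minimizer is indifferent when 20p + 7(1−p) = 5p + 10(1−p), giving p = 1/6.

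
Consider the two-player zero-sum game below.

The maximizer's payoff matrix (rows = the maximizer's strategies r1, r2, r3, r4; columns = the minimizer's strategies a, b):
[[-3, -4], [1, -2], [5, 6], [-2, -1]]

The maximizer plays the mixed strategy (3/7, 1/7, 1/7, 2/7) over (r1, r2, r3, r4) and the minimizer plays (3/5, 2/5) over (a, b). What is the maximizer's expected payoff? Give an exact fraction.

Against (3/5, 2/5), each row's expected payoff is r1: -17/5; r2: -1/5; r3: 27/5; r4: -8/5.
Taking the (3/7, 1/7, 1/7, 2/7)-weighted average: (3/7)·(-17/5) + (1/7)·(-1/5) + (1/7)·(27/5) + (2/7)·(-8/5) = -41/35.

-41/35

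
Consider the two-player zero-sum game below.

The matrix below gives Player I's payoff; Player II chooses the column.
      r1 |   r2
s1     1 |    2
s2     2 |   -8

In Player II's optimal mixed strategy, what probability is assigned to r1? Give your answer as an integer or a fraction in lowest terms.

10/11

Row minima are 1 and -8, so Player I's maximin is 1; column maxima are 2 and 2, so Player II's minimax is 2. These differ, so the equilibrium is in mixed strategies.
Let Player II play r1 with probability q. Player I is indifferent when q + 2(1−q) = 2q − 8(1−q), giving q = 10/11.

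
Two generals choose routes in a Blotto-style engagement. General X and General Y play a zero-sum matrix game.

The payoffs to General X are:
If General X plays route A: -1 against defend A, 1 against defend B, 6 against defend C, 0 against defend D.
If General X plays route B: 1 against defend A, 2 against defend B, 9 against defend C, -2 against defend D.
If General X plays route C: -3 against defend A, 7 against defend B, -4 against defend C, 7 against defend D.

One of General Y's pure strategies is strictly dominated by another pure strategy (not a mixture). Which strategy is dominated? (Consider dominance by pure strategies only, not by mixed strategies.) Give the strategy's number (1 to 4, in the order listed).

2

General Y prefers columns that give General X less. Compare defend B with defend A: -1 < 1, 1 < 2, -3 < 7.
So defend A strictly dominates defend B for General Y; defend B is strictly dominated.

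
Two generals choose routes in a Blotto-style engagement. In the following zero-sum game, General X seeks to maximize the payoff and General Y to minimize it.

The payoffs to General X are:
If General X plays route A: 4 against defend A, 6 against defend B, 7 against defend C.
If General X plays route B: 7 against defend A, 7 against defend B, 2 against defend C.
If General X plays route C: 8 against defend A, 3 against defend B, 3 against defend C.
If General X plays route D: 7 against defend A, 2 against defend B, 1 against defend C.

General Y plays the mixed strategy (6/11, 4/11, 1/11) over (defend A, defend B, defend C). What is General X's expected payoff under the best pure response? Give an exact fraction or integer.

72/11

route A: (4)·(6/11) + (6)·(4/11) + (7)·(1/11) = 5.
route B: (7)·(6/11) + (7)·(4/11) + (2)·(1/11) = 72/11.
route C: (8)·(6/11) + (3)·(4/11) + (3)·(1/11) = 63/11.
route D: (7)·(6/11) + (2)·(4/11) + (1)·(1/11) = 51/11.
The best pure response is route B with expected payoff 72/11.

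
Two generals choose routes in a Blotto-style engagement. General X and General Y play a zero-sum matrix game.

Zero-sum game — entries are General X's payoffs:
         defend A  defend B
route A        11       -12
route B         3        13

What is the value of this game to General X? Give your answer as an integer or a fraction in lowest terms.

Row minima are -12 and 3, so General X's maximin is 3; column maxima are 11 and 13, so General Y's minimax is 11. These differ, so the equilibrium is in mixed strategies.
Let General X play route A with probability p. General Y is indifferent when 11p + 3(1−p) = −12p + 13(1−p), giving p = 10/33.
Let General Y play defend A with probability q. General X is indifferent when 11q − 12(1−q) = 3q + 13(1−q), giving q = 25/33.
The value is 11·(25/33) + (-12)·(8/33) = 179/33.

179/33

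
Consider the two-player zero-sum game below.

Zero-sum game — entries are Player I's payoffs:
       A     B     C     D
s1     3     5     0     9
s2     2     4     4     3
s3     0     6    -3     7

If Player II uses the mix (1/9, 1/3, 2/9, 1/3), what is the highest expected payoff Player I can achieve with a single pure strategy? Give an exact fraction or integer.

5

s1: (3)·(1/9) + (5)·(1/3) + (0)·(2/9) + (9)·(1/3) = 5.
s2: (2)·(1/9) + (4)·(1/3) + (4)·(2/9) + (3)·(1/3) = 31/9.
s3: (0)·(1/9) + (6)·(1/3) + (-3)·(2/9) + (7)·(1/3) = 11/3.
The best pure response is s1 with expected payoff 5.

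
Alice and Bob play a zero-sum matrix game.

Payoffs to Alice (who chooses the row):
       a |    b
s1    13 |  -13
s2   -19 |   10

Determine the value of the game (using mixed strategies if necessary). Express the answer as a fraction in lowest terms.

-117/55

Row minima are -13 and -19, so Alice's maximin is -13; column maxima are 13 and 10, so Bob's minimax is 10. These differ, so the equilibrium is in mixed strategies.
Let Alice play s1 with probability p. Bob is indifferent when 13p − 19(1−p) = −13p + 10(1−p), giving p = 29/55.
Let Bob play a with probability q. Alice is indifferent when 13q − 13(1−q) = −19q + 10(1−q), giving q = 23/55.
The value is 13·(23/55) + (-13)·(32/55) = -117/55.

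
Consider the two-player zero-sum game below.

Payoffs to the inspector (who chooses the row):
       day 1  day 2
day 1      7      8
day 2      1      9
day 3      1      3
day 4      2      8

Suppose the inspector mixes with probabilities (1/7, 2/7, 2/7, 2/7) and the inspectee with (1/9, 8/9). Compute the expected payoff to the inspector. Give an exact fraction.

19/3

Against (1/9, 8/9), each row's expected payoff is day 1: 71/9; day 2: 73/9; day 3: 25/9; day 4: 22/3.
Taking the (1/7, 2/7, 2/7, 2/7)-weighted average: (1/7)·(71/9) + (2/7)·(73/9) + (2/7)·(25/9) + (2/7)·(22/3) = 19/3.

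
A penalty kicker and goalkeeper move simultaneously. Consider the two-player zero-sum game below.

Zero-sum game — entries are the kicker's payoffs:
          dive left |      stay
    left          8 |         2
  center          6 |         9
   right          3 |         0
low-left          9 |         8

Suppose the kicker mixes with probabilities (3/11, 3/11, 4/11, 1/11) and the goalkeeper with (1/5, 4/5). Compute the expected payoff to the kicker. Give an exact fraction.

Against (1/5, 4/5), each row's expected payoff is left: 16/5; center: 42/5; right: 3/5; low-left: 41/5.
Taking the (3/11, 3/11, 4/11, 1/11)-weighted average: (3/11)·(16/5) + (3/11)·(42/5) + (4/11)·(3/5) + (1/11)·(41/5) = 227/55.

227/55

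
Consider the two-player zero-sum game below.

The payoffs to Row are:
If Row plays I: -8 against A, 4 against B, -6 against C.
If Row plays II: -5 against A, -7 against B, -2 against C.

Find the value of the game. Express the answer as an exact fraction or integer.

-38/7

Column C is strictly dominated by A for Column (it gives Row more in every row).
The remaining 2×2 game on (I, II) × (A, B) has no saddle point. Let Row play I with probability p; indifference gives −8p − 5(1−p) = 4p − 7(1−p), so p = 1/7.
Similarly Column's optimal q on A is 11/14, and the value is -8·(11/14) + (4)·(3/14) = -38/7.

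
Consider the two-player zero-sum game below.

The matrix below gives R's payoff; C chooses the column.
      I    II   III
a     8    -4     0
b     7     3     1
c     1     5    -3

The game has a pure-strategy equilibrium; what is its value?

1

Row minima: -4, 1, -3 → R's maximin is 1.
Column maxima: 8, 5, 1 → C's minimax is 1.
They coincide at (b, III), so the value is 1.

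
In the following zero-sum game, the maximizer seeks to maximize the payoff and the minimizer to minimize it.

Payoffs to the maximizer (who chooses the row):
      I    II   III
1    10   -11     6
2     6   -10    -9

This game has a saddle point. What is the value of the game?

-10

Row minima: -11, -10 → the maximizer's maximin is -10.
Column maxima: 10, -10, 6 → the minimizer's minimax is -10.
They coincide at (2, II), so the value is -10.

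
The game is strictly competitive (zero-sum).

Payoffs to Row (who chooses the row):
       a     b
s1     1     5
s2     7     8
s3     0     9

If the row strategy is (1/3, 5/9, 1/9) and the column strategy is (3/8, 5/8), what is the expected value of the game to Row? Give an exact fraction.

217/36

Against (3/8, 5/8), each row's expected payoff is s1: 7/2; s2: 61/8; s3: 45/8.
Taking the (1/3, 5/9, 1/9)-weighted average: (1/3)·(7/2) + (5/9)·(61/8) + (1/9)·(45/8) = 217/36.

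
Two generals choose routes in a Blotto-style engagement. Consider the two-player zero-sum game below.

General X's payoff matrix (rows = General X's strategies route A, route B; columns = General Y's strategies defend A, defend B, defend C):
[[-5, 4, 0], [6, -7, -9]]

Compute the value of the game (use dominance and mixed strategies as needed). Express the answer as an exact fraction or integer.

Column defend B is strictly dominated by defend C for General Y (it gives General X more in every row).
The remaining 2×2 game on (route A, route B) × (defend A, defend C) has no saddle point. Let General X play route A with probability p; indifference gives −5p + 6(1−p) = −9(1−p), so p = 3/4.
Similarly General Y's optimal q on defend A is 9/20, and the value is -5·(9/20) + (0)·(11/20) = -9/4.

-9/4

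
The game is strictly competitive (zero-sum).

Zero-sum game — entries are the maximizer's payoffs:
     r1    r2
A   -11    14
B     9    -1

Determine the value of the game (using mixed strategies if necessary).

23/7

Row minima are -11 and -1, so the maximizer's maximin is -1; column maxima are 9 and 14, so the minimizer's minimax is 9. These differ, so the equilibrium is in mixed strategies.
Let the maximizer play A with probability p. The minimizer is indifferent when −11p + 9(1−p) = 14p − (1−p), giving p = 2/7.
Let the minimizer play r1 with probability q. The maximizer is indifferent when −11q + 14(1−q) = 9q − (1−q), giving q = 3/7.
The value is -11·(3/7) + (14)·(4/7) = 23/7.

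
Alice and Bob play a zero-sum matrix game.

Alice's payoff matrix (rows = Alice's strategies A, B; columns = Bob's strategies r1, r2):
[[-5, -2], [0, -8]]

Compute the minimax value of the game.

Row minima are -5 and -8, so Alice's maximin is -5; column maxima are 0 and -2, so Bob's minimax is -2. These differ, so the equilibrium is in mixed strategies.
Let Alice play A with probability p. Bob is indifferent when −5p = −2p − 8(1−p), giving p = 8/11.
Let Bob play r1 with probability q. Alice is indifferent when −5q − 2(1−q) = −8(1−q), giving q = 6/11.
The value is -5·(6/11) + (-2)·(5/11) = -40/11.

-40/11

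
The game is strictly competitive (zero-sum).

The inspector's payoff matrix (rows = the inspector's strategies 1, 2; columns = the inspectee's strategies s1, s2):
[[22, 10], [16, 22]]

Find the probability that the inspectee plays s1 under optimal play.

2/3

Row minima are 10 and 16, so the inspector's maximin is 16; column maxima are 22 and 22, so the inspectee's minimax is 22. These differ, so the equilibrium is in mixed strategies.
Let the inspectee play s1 with probability q. The inspector is indifferent when 22q + 10(1−q) = 16q + 22(1−q), giving q = 2/3.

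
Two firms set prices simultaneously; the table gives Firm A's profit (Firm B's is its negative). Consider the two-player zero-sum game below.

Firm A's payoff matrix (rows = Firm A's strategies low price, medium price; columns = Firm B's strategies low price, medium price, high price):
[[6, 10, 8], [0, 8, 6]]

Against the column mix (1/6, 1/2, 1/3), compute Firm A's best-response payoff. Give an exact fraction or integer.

low price: (6)·(1/6) + (10)·(1/2) + (8)·(1/3) = 26/3.
medium price: (0)·(1/6) + (8)·(1/2) + (6)·(1/3) = 6.
The best pure response is low price with expected payoff 26/3.

26/3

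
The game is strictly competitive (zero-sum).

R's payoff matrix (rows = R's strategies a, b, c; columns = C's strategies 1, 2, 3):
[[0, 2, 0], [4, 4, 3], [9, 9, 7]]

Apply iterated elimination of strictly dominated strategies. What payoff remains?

7

Row a is strictly dominated by row b (4>0, 4>2, 3>0); eliminate a.
Column 1 is strictly dominated by 3 for C (3<4, 7<9); eliminate 1.
Row b is strictly dominated by row c (9>4, 7>3); eliminate b.
Column 2 is strictly dominated by 3 for C (7<9); eliminate 2.
Only (c, 3) remains, with payoff 7.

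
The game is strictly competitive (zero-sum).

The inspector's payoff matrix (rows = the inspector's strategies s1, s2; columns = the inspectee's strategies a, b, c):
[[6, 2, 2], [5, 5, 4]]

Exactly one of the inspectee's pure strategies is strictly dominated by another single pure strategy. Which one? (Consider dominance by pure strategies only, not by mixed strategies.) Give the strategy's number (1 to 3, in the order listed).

The inspectee prefers columns that give the inspector less. Compare a with c: 2 < 6, 4 < 5.
So c strictly dominates a for the inspectee; a is strictly dominated.

1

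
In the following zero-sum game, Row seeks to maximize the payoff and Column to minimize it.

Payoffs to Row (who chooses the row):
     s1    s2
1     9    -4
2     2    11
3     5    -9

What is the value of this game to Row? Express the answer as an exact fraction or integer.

107/22

Row 3 is strictly dominated by row 1, so Row never plays it.
The remaining 2×2 game on (1, 2) × (s1, s2) has no saddle point. Let Row play 1 with probability p; indifference gives 9p + 2(1−p) = −4p + 11(1−p), so p = 9/22.
Similarly Column's optimal q on s1 is 15/22, and the value is 9·(15/22) + (-4)·(7/22) = 107/22.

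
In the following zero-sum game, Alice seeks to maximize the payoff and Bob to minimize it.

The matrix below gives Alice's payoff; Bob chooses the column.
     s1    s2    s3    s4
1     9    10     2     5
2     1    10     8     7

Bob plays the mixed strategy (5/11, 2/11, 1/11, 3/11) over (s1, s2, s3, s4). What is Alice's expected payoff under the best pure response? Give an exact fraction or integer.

1: (9)·(5/11) + (10)·(2/11) + (2)·(1/11) + (5)·(3/11) = 82/11.
2: (1)·(5/11) + (10)·(2/11) + (8)·(1/11) + (7)·(3/11) = 54/11.
The best pure response is 1 with expected payoff 82/11.

82/11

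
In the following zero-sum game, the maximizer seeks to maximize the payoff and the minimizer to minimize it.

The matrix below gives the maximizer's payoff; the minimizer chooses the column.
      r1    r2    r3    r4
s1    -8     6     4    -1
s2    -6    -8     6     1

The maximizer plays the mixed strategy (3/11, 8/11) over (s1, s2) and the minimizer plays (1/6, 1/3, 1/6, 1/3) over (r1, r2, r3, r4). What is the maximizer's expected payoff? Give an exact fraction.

Against (1/6, 1/3, 1/6, 1/3), each row's expected payoff is s1: 1; s2: -7/3.
Taking the (3/11, 8/11)-weighted average: (3/11)·(1) + (8/11)·(-7/3) = -47/33.

-47/33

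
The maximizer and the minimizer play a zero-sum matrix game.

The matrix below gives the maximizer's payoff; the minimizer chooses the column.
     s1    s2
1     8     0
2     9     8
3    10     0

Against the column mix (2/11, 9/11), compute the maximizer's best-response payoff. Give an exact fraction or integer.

90/11

1: (8)·(2/11) + (0)·(9/11) = 16/11.
2: (9)·(2/11) + (8)·(9/11) = 90/11.
3: (10)·(2/11) + (0)·(9/11) = 20/11.
The best pure response is 2 with expected payoff 90/11.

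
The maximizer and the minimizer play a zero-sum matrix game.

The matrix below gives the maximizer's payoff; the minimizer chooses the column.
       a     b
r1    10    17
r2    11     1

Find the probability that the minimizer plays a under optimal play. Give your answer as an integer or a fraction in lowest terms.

Row minima are 10 and 1, so the maximizer's maximin is 10; column maxima are 11 and 17, so the minimizer's minimax is 11. These differ, so the equilibrium is in mixed strategies.
Let the minimizer play a with probability q. The maximizer is indifferent when 10q + 17(1−q) = 11q + (1−q), giving q = 16/17.

16/17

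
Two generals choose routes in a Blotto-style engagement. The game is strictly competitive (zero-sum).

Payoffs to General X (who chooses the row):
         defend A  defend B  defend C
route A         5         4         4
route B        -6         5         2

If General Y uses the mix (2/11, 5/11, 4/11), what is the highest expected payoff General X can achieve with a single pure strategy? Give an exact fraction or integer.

route A: (5)·(2/11) + (4)·(5/11) + (4)·(4/11) = 46/11.
route B: (-6)·(2/11) + (5)·(5/11) + (2)·(4/11) = 21/11.
The best pure response is route A with expected payoff 46/11.

46/11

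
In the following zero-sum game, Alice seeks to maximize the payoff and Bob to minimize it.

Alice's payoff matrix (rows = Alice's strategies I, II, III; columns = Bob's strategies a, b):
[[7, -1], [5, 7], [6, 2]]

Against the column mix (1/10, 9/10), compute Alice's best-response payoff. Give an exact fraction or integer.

I: (7)·(1/10) + (-1)·(9/10) = -1/5.
II: (5)·(1/10) + (7)·(9/10) = 34/5.
III: (6)·(1/10) + (2)·(9/10) = 12/5.
The best pure response is II with expected payoff 34/5.

34/5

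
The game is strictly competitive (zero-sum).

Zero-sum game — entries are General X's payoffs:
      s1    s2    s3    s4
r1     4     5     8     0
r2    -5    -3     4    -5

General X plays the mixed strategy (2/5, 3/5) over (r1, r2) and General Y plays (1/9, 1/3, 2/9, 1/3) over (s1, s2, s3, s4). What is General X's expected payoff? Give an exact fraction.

Against (1/9, 1/3, 2/9, 1/3), each row's expected payoff is r1: 35/9; r2: -7/3.
Taking the (2/5, 3/5)-weighted average: (2/5)·(35/9) + (3/5)·(-7/3) = 7/45.

7/45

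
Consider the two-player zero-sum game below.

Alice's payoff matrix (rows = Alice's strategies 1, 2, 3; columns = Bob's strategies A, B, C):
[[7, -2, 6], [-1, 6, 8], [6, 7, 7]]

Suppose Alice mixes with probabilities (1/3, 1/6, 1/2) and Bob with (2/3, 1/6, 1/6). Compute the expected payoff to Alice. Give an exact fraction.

Against (2/3, 1/6, 1/6), each row's expected payoff is 1: 16/3; 2: 5/3; 3: 19/3.
Taking the (1/3, 1/6, 1/2)-weighted average: (1/3)·(16/3) + (1/6)·(5/3) + (1/2)·(19/3) = 47/9.

47/9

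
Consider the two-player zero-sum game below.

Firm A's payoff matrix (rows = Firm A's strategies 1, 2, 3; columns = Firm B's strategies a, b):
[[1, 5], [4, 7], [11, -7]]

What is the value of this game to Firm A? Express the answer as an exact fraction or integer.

5

Row 1 is strictly dominated by row 2, so Firm A never plays it.
The remaining 2×2 game on (2, 3) × (a, b) has no saddle point. Let Firm A play 2 with probability p; indifference gives 4p + 11(1−p) = 7p − 7(1−p), so p = 6/7.
Similarly Firm B's optimal q on a is 2/3, and the value is 4·(2/3) + (7)·(1/3) = 5.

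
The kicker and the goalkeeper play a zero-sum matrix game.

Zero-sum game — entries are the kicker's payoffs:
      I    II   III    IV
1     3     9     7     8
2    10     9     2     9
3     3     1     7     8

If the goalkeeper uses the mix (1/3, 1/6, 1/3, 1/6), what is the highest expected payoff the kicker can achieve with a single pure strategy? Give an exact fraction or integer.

1: (3)·(1/3) + (9)·(1/6) + (7)·(1/3) + (8)·(1/6) = 37/6.
2: (10)·(1/3) + (9)·(1/6) + (2)·(1/3) + (9)·(1/6) = 7.
3: (3)·(1/3) + (1)·(1/6) + (7)·(1/3) + (8)·(1/6) = 29/6.
The best pure response is 2 with expected payoff 7.

7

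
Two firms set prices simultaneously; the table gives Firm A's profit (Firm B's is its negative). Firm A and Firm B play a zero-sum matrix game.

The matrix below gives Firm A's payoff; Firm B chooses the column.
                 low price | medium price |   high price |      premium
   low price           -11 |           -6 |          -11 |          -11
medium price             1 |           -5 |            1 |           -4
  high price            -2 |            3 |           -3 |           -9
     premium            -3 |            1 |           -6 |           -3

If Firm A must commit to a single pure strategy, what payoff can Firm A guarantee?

The worst-case payoff for each row is low price: -11, medium price: -5, high price: -9, premium: -6.
The best of these is -5.

-5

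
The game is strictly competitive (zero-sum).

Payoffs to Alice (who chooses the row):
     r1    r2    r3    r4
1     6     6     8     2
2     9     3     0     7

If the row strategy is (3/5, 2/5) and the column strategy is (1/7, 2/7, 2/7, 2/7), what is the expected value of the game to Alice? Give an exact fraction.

Against (1/7, 2/7, 2/7, 2/7), each row's expected payoff is 1: 38/7; 2: 29/7.
Taking the (3/5, 2/5)-weighted average: (3/5)·(38/7) + (2/5)·(29/7) = 172/35.

172/35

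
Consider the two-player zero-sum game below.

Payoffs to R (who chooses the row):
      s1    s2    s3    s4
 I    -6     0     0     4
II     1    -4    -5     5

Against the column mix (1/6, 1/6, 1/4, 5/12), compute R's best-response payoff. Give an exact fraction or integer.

I: (-6)·(1/6) + (0)·(1/6) + (0)·(1/4) + (4)·(5/12) = 2/3.
II: (1)·(1/6) + (-4)·(1/6) + (-5)·(1/4) + (5)·(5/12) = 1/3.
The best pure response is I with expected payoff 2/3.

2/3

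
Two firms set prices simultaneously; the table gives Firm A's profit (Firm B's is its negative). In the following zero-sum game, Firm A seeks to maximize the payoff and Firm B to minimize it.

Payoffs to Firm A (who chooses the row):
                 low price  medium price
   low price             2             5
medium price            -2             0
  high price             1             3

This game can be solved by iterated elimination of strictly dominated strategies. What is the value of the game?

2

Row medium price is strictly dominated by row low price (2>-2, 5>0); eliminate medium price.
Column medium price is strictly dominated by low price for Firm B (2<5, 1<3); eliminate medium price.
Row high price is strictly dominated by row low price (2>1); eliminate high price.
Only (low price, low price) remains, with payoff 2.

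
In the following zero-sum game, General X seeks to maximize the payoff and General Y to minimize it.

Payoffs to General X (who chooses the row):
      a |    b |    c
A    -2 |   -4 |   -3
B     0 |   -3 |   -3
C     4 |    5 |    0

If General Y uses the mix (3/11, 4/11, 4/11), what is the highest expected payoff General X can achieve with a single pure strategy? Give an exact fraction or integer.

A: (-2)·(3/11) + (-4)·(4/11) + (-3)·(4/11) = -34/11.
B: (0)·(3/11) + (-3)·(4/11) + (-3)·(4/11) = -24/11.
C: (4)·(3/11) + (5)·(4/11) + (0)·(4/11) = 32/11.
The best pure response is C with expected payoff 32/11.

32/11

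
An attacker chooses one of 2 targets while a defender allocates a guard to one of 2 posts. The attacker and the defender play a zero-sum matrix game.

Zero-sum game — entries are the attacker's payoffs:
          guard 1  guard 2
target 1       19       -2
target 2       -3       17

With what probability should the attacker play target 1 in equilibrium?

Row minima are -2 and -3, so the attacker's maximin is -2; column maxima are 19 and 17, so the defender's minimax is 17. These differ, so the equilibrium is in mixed strategies.
Let the attacker play target 1 with probability p. The defender is indifferent when 19p − 3(1−p) = −2p + 17(1−p), giving p = 20/41.

20/41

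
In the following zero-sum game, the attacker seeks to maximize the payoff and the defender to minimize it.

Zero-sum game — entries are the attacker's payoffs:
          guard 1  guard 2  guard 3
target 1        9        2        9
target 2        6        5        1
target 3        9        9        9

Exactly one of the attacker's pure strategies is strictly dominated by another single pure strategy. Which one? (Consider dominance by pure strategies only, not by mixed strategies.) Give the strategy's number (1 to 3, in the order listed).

2

Compare target 2 with target 3: 9 > 6, 9 > 5, 9 > 1.
So target 3 strictly dominates target 2 for the attacker; target 2 is strictly dominated.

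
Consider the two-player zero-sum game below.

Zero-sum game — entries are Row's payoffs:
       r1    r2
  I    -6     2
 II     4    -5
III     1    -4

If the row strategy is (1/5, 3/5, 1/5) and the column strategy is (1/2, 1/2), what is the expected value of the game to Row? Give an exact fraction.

Against (1/2, 1/2), each row's expected payoff is I: -2; II: -1/2; III: -3/2.
Taking the (1/5, 3/5, 1/5)-weighted average: (1/5)·(-2) + (3/5)·(-1/2) + (1/5)·(-3/2) = -1.

-1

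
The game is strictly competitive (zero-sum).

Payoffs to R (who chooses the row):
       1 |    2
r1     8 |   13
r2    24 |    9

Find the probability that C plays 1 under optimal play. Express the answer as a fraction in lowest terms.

1/5

Row minima are 8 and 9, so R's maximin is 9; column maxima are 24 and 13, so C's minimax is 13. These differ, so the equilibrium is in mixed strategies.
Let C play 1 with probability q. R is indifferent when 8q + 13(1−q) = 24q + 9(1−q), giving q = 1/5.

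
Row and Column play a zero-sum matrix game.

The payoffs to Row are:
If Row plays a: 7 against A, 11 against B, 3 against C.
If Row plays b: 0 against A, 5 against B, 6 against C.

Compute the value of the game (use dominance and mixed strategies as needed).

21/5

Column B is strictly dominated by A for Column (it gives Row more in every row).
The remaining 2×2 game on (a, b) × (A, C) has no saddle point. Let Row play a with probability p; indifference gives 7p = 3p + 6(1−p), so p = 3/5.
Similarly Column's optimal q on A is 3/10, and the value is 7·(3/10) + (3)·(7/10) = 21/5.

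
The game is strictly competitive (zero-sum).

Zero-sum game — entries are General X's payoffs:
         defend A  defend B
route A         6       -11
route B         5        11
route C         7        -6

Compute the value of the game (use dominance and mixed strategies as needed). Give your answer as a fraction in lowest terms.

107/19

Row route A is strictly dominated by row route C, so General X never plays it.
The remaining 2×2 game on (route B, route C) × (defend A, defend B) has no saddle point. Let General X play route B with probability p; indifference gives 5p + 7(1−p) = 11p − 6(1−p), so p = 13/19.
Similarly General Y's optimal q on defend A is 17/19, and the value is 5·(17/19) + (11)·(2/19) = 107/19.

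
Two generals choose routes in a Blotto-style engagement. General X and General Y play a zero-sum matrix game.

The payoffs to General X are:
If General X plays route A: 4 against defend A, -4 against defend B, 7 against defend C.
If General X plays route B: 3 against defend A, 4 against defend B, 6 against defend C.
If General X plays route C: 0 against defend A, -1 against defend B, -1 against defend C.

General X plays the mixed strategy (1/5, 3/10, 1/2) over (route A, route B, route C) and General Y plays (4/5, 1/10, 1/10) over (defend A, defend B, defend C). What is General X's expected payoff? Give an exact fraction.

Against (4/5, 1/10, 1/10), each row's expected payoff is route A: 7/2; route B: 17/5; route C: -1/5.
Taking the (1/5, 3/10, 1/2)-weighted average: (1/5)·(7/2) + (3/10)·(17/5) + (1/2)·(-1/5) = 81/50.

81/50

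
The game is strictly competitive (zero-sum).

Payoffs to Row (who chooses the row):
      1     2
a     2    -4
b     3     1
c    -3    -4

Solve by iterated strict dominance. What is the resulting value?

Column 1 is strictly dominated by 2 for Column (-4<2, 1<3, -4<-3); eliminate 1.
Row c is strictly dominated by row b (1>-4); eliminate c.
Row a is strictly dominated by row b (1>-4); eliminate a.
Only (b, 2) remains, with payoff 1.

1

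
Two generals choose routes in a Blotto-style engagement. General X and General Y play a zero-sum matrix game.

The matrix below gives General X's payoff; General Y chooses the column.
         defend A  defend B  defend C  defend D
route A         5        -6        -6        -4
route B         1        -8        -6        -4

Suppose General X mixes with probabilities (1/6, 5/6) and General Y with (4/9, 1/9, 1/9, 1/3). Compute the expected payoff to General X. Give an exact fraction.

-19/9

Against (4/9, 1/9, 1/9, 1/3), each row's expected payoff is route A: -4/9; route B: -22/9.
Taking the (1/6, 5/6)-weighted average: (1/6)·(-4/9) + (5/6)·(-22/9) = -19/9.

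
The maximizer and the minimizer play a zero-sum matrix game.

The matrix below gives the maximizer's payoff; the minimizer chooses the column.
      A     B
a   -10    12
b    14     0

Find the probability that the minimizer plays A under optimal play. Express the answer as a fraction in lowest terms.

1/3

Row minima are -10 and 0, so the maximizer's maximin is 0; column maxima are 14 and 12, so the minimizer's minimax is 12. These differ, so the equilibrium is in mixed strategies.
Let the minimizer play A with probability q. The maximizer is indifferent when −10q + 12(1−q) = 14q, giving q = 1/3.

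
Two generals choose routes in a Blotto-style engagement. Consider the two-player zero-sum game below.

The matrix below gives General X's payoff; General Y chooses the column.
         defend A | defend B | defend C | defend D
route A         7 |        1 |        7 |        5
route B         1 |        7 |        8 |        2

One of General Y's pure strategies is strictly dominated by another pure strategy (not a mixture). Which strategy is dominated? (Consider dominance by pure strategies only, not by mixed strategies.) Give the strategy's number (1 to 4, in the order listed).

General Y prefers columns that give General X less. Compare defend C with defend B: 1 < 7, 7 < 8.
So defend B strictly dominates defend C for General Y; defend C is strictly dominated.

3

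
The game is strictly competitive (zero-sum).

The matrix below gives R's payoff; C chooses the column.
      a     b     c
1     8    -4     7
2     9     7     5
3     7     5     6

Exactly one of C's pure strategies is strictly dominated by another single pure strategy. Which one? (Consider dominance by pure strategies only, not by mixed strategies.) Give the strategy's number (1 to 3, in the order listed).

1

C prefers columns that give R less. Compare a with b: -4 < 8, 7 < 9, 5 < 7.
So b strictly dominates a for C; a is strictly dominated.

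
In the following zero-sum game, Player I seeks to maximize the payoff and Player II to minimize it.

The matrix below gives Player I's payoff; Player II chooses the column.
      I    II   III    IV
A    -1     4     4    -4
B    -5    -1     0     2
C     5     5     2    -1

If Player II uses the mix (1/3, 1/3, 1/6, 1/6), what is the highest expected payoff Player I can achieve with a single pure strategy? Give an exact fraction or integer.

A: (-1)·(1/3) + (4)·(1/3) + (4)·(1/6) + (-4)·(1/6) = 1.
B: (-5)·(1/3) + (-1)·(1/3) + (0)·(1/6) + (2)·(1/6) = -5/3.
C: (5)·(1/3) + (5)·(1/3) + (2)·(1/6) + (-1)·(1/6) = 7/2.
The best pure response is C with expected payoff 7/2.

7/2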